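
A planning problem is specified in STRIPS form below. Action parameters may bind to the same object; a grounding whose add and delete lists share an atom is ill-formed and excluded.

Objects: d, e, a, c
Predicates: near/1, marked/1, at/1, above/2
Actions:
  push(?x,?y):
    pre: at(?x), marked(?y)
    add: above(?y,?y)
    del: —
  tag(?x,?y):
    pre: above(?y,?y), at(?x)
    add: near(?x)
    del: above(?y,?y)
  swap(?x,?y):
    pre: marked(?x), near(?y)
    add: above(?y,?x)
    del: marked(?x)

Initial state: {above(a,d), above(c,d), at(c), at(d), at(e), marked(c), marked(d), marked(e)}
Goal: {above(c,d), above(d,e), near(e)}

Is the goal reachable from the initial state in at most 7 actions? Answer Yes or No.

Yes

1. push(d,d)  →  {above(a,d), above(c,d), above(d,d), at(c), at(d), at(e), marked(c), marked(d), marked(e)}
2. push(d,e)  →  {above(a,d), above(c,d), above(d,d), above(e,e), at(c), at(d), at(e), marked(c), marked(d), marked(e)}
3. tag(d,d)  →  {above(a,d), above(c,d), above(e,e), at(c), at(d), at(e), marked(c), marked(d), marked(e), near(d)}
4. tag(e,e)  →  {above(a,d), above(c,d), at(c), at(d), at(e), marked(c), marked(d), marked(e), near(d), near(e)}
5. swap(e,d)  →  {above(a,d), above(c,d), above(d,e), at(c), at(d), at(e), marked(c), marked(d), near(d), near(e)}
optimal plan length = 5; 5 ≤ 7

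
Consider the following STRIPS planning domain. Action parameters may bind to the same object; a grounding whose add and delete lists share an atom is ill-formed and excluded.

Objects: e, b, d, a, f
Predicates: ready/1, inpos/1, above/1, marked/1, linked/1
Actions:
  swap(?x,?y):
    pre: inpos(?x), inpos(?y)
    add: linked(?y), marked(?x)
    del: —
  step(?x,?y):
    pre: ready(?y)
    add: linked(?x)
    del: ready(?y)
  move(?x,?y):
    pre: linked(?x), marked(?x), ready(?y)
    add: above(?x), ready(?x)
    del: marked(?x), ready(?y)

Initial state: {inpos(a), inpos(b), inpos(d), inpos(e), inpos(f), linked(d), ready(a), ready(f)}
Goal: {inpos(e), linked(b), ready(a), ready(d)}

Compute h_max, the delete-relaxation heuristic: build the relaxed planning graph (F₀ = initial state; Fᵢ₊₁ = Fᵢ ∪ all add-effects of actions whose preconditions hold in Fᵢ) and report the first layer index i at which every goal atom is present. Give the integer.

F0 = init (8 atoms)
F1 = F0 ∪ {linked(a), linked(b), linked(e), linked(f), marked(a), marked(b), marked(d), marked(e), marked(f)}  (17 atoms)
F2 = F1 ∪ {above(a), above(b), above(d), above(e), above(f), ready(b), ready(d), ready(e)}  (25 atoms)
goal ⊆ F2  ⇒  h_max = 2

2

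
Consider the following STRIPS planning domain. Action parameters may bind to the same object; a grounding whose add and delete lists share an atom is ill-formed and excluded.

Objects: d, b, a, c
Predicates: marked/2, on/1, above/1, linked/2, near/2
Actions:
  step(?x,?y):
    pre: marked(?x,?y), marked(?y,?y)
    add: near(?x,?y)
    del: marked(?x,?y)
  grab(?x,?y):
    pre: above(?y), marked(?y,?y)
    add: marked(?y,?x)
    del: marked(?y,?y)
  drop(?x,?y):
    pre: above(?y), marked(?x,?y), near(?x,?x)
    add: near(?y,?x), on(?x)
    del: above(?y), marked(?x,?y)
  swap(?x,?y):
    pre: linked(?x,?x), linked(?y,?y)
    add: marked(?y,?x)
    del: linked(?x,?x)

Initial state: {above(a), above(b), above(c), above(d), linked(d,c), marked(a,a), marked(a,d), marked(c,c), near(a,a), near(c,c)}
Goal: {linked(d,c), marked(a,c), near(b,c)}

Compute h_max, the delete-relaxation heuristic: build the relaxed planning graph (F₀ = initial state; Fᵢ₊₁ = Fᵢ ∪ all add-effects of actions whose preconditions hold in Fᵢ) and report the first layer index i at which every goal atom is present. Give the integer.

2

F0 = init (10 atoms)
F1 = F0 ∪ {marked(a,b), marked(a,c), marked(c,a), marked(c,b), marked(c,d), near(d,a), on(a), on(c)}  (18 atoms)
F2 = F1 ∪ {near(a,c), near(b,a), near(b,c), near(c,a), near(d,c)}  (23 atoms)
goal ⊆ F2  ⇒  h_max = 2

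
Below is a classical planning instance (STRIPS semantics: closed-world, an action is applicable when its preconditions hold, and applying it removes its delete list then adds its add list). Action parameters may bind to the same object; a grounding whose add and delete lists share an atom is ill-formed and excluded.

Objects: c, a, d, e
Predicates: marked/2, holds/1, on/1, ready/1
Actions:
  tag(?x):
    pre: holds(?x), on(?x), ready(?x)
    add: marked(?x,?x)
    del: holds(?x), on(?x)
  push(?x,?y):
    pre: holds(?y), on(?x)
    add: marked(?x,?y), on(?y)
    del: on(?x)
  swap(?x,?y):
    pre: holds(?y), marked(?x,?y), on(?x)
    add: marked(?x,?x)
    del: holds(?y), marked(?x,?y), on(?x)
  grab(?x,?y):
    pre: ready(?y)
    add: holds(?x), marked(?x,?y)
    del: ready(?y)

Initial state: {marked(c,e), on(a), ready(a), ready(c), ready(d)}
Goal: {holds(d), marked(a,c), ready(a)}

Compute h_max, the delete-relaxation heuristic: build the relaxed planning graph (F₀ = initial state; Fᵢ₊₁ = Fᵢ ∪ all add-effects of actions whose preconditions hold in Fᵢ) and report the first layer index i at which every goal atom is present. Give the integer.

1

F0 = init (5 atoms)
F1 = F0 ∪ {holds(a), holds(c), holds(d), holds(e), marked(a,a), marked(a,c), marked(a,d), marked(c,a), marked(c,c), marked(c,d), marked(d,a), marked(d,c), marked(d,d), marked(e,a), marked(e,c), marked(e,d)}  (21 atoms)
goal ⊆ F1  ⇒  h_max = 1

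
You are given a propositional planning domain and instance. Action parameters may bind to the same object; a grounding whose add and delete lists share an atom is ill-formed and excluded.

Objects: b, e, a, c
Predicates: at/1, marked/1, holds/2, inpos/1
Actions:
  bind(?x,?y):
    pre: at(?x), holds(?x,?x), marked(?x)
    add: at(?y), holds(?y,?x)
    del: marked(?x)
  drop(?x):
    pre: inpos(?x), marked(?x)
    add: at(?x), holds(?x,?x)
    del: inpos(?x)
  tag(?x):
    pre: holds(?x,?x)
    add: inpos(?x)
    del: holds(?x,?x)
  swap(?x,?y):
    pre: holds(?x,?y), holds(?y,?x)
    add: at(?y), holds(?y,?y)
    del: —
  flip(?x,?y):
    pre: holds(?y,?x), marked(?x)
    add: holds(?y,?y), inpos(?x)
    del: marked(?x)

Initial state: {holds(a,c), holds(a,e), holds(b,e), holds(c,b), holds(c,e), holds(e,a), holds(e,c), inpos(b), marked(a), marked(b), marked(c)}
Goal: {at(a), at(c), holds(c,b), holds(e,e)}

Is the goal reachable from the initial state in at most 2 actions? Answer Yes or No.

1. swap(e,a)  →  {at(a), holds(a,a), holds(a,c), holds(a,e), holds(b,e), holds(c,b), holds(c,e), holds(e,a), holds(e,c), inpos(b), marked(a), marked(b), marked(c)}
2. bind(a,c)  →  {at(a), at(c), holds(a,a), holds(a,c), holds(a,e), holds(b,e), holds(c,a), holds(c,b), holds(c,e), holds(e,a), holds(e,c), inpos(b), marked(b), marked(c)}
3. swap(a,e)  →  {at(a), at(c), at(e), holds(a,a), holds(a,c), holds(a,e), holds(b,e), holds(c,a), holds(c,b), holds(c,e), holds(e,a), holds(e,c), holds(e,e), inpos(b), marked(b), marked(c)}
optimal plan length = 3; 3 > 2

No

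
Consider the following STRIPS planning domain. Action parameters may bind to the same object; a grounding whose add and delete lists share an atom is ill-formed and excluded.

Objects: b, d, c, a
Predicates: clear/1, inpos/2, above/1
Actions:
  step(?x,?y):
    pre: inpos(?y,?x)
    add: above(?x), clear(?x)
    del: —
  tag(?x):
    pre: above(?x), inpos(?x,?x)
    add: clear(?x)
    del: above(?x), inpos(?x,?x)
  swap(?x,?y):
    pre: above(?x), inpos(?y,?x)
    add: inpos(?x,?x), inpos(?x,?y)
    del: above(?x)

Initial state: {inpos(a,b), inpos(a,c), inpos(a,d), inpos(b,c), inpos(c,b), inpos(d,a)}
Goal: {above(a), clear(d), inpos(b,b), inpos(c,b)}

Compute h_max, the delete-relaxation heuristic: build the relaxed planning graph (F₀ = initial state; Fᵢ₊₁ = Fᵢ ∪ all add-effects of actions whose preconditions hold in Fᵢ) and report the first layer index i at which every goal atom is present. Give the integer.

2

F0 = init (6 atoms)
F1 = F0 ∪ {above(a), above(b), above(c), above(d), clear(a), clear(b), clear(c), clear(d)}  (14 atoms)
F2 = F1 ∪ {inpos(a,a), inpos(b,a), inpos(b,b), inpos(c,a), inpos(c,c), inpos(d,d)}  (20 atoms)
goal ⊆ F2  ⇒  h_max = 2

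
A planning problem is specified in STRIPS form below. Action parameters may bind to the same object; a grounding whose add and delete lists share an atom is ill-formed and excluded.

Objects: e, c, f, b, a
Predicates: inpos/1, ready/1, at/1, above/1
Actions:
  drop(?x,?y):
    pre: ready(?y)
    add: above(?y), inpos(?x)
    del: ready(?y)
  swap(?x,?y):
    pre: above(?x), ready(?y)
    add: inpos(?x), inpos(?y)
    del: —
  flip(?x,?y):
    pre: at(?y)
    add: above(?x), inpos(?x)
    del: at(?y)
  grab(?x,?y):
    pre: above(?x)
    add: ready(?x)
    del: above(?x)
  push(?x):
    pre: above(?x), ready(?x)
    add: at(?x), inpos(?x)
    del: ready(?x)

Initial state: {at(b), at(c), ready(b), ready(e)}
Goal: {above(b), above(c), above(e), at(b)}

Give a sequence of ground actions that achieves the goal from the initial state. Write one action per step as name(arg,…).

1. drop(e,e)  →  {above(e), at(b), at(c), inpos(e), ready(b)}
2. drop(e,b)  →  {above(b), above(e), at(b), at(c), inpos(e)}
3. flip(c,c)  →  {above(b), above(c), above(e), at(b), inpos(c), inpos(e)}

drop(e,e); drop(e,b); flip(c,c)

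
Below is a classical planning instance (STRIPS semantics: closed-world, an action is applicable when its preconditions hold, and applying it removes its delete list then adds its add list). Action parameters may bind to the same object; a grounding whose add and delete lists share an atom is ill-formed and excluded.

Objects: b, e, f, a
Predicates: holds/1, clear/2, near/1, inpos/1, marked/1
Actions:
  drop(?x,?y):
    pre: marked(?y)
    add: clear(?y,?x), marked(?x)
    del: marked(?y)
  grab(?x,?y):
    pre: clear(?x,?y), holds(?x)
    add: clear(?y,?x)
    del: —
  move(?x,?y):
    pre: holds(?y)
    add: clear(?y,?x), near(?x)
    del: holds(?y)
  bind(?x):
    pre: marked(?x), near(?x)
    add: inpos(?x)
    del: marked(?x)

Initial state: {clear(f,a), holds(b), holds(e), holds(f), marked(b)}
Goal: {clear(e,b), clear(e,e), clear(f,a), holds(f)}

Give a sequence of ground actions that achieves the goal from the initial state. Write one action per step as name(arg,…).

drop(e,b); drop(b,e); move(e,e)

1. drop(e,b)  →  {clear(b,e), clear(f,a), holds(b), holds(e), holds(f), marked(e)}
2. drop(b,e)  →  {clear(b,e), clear(e,b), clear(f,a), holds(b), holds(e), holds(f), marked(b)}
3. move(e,e)  →  {clear(b,e), clear(e,b), clear(e,e), clear(f,a), holds(b), holds(f), marked(b), near(e)}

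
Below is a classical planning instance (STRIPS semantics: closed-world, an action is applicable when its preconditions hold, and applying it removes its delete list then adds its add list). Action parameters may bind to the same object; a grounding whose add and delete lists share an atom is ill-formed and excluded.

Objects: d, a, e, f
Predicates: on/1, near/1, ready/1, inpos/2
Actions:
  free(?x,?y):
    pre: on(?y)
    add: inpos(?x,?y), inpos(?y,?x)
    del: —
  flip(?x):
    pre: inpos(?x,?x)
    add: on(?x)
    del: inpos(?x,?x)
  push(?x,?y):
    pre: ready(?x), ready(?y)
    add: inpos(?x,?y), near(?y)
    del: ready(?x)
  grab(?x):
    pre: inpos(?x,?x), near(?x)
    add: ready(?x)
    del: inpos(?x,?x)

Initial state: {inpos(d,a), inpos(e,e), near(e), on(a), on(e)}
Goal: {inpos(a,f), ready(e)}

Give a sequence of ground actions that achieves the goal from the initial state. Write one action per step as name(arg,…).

free(f,a); grab(e)

1. free(f,a)  →  {inpos(a,f), inpos(d,a), inpos(e,e), inpos(f,a), near(e), on(a), on(e)}
2. grab(e)  →  {inpos(a,f), inpos(d,a), inpos(f,a), near(e), on(a), on(e), ready(e)}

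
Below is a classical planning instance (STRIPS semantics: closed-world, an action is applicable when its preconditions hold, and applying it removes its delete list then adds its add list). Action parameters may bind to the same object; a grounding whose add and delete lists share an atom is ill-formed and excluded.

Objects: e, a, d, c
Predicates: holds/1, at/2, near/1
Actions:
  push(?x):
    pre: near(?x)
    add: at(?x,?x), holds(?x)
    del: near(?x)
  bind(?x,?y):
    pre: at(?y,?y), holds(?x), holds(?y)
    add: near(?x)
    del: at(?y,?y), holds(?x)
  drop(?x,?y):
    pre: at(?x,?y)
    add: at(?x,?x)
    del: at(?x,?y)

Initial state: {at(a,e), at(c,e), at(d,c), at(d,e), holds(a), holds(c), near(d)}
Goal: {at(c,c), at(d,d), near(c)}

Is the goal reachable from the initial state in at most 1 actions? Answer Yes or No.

1. push(d)  →  {at(a,e), at(c,e), at(d,c), at(d,d), at(d,e), holds(a), holds(c), holds(d)}
2. bind(c,d)  →  {at(a,e), at(c,e), at(d,c), at(d,e), holds(a), holds(d), near(c)}
3. drop(d,e)  →  {at(a,e), at(c,e), at(d,c), at(d,d), holds(a), holds(d), near(c)}
4. drop(c,e)  →  {at(a,e), at(c,c), at(d,c), at(d,d), holds(a), holds(d), near(c)}
optimal plan length = 4; 4 > 1

No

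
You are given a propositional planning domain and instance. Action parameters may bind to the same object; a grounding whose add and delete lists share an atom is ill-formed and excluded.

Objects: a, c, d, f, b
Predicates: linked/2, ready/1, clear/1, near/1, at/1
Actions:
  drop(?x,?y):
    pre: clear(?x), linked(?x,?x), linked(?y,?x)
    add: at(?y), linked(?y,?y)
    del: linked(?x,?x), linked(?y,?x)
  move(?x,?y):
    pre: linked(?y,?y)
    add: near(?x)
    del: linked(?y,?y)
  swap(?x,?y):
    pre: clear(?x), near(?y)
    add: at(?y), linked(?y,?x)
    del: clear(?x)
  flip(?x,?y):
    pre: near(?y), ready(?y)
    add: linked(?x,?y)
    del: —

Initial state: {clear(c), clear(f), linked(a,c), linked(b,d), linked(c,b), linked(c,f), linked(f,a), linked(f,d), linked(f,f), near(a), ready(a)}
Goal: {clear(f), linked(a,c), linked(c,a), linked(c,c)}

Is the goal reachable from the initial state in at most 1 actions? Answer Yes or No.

1. drop(f,c)  →  {at(c), clear(c), clear(f), linked(a,c), linked(b,d), linked(c,b), linked(c,c), linked(f,a), linked(f,d), near(a), ready(a)}
2. flip(c,a)  →  {at(c), clear(c), clear(f), linked(a,c), linked(b,d), linked(c,a), linked(c,b), linked(c,c), linked(f,a), linked(f,d), near(a), ready(a)}
optimal plan length = 2; 2 > 1

No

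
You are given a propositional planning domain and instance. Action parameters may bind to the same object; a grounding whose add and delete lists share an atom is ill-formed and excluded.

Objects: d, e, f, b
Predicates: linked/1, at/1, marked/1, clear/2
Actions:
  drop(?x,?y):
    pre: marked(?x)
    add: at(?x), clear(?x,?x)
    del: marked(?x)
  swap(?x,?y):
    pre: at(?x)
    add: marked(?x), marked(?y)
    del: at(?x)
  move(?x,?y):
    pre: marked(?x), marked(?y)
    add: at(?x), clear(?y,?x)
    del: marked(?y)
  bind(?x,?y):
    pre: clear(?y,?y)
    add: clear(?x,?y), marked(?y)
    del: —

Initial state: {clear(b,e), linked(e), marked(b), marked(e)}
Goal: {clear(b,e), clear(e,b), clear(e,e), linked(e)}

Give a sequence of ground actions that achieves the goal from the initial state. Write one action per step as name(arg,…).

1. drop(e,d)  →  {at(e), clear(b,e), clear(e,e), linked(e), marked(b)}
2. drop(b,d)  →  {at(b), at(e), clear(b,b), clear(b,e), clear(e,e), linked(e)}
3. bind(e,b)  →  {at(b), at(e), clear(b,b), clear(b,e), clear(e,b), clear(e,e), linked(e), marked(b)}

drop(e,d); drop(b,d); bind(e,b)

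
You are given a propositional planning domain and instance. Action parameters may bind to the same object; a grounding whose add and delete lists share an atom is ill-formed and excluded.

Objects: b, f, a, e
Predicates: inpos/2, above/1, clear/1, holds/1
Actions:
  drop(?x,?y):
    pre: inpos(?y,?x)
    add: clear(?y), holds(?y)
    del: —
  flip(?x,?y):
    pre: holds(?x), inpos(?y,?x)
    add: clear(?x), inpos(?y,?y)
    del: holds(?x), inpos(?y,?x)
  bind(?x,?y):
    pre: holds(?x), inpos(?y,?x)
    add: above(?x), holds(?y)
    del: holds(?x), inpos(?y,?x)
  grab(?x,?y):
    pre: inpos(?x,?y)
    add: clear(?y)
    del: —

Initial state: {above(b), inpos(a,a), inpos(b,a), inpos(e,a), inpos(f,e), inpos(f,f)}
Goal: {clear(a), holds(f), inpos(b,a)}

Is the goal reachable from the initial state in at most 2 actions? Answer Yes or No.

Yes

1. drop(f,f)  →  {above(b), clear(f), holds(f), inpos(a,a), inpos(b,a), inpos(e,a), inpos(f,e), inpos(f,f)}
2. drop(a,a)  →  {above(b), clear(a), clear(f), holds(a), holds(f), inpos(a,a), inpos(b,a), inpos(e,a), inpos(f,e), inpos(f,f)}
optimal plan length = 2; 2 ≤ 2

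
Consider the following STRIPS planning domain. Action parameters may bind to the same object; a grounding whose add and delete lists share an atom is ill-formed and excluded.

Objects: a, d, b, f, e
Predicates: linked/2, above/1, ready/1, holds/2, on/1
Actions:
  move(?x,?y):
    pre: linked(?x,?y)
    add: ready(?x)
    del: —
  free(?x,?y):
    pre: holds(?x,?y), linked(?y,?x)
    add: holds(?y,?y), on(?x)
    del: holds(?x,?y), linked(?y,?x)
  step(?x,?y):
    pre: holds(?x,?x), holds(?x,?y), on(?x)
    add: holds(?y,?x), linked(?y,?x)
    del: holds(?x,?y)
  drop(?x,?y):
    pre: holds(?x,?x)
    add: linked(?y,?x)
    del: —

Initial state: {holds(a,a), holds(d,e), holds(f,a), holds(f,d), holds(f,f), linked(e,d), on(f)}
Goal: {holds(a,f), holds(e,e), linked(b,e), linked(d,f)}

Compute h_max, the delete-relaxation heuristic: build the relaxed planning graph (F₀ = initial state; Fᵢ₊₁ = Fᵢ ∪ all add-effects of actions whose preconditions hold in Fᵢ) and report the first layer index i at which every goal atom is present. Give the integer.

F0 = init (7 atoms)
F1 = F0 ∪ {holds(a,f), holds(d,f), holds(e,e), linked(a,a), linked(a,f), linked(b,a), linked(b,f), linked(d,a), linked(d,f), linked(e,a), linked(e,f), linked(f,a), linked(f,f), on(d), ready(e)}  (22 atoms)
F2 = F1 ∪ {holds(d,d), linked(a,e), linked(b,e), linked(d,e), linked(e,e), linked(f,e), on(a), ready(a), ready(b), ready(d), ready(f)}  (33 atoms)
goal ⊆ F2  ⇒  h_max = 2

2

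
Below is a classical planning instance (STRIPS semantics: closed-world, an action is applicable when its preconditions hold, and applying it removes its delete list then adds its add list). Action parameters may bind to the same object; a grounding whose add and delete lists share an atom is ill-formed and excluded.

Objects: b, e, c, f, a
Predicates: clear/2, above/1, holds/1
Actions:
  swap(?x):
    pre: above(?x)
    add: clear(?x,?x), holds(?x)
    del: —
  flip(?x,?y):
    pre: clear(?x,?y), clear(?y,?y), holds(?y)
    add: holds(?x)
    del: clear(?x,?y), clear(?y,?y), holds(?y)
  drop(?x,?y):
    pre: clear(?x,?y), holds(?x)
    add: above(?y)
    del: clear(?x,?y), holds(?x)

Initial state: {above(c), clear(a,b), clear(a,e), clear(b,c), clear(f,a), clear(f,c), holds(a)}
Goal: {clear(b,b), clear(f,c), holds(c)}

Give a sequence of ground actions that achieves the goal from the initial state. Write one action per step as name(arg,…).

1. swap(c)  →  {above(c), clear(a,b), clear(a,e), clear(b,c), clear(c,c), clear(f,a), clear(f,c), holds(a), holds(c)}
2. drop(a,b)  →  {above(b), above(c), clear(a,e), clear(b,c), clear(c,c), clear(f,a), clear(f,c), holds(c)}
3. swap(b)  →  {above(b), above(c), clear(a,e), clear(b,b), clear(b,c), clear(c,c), clear(f,a), clear(f,c), holds(b), holds(c)}

swap(c); drop(a,b); swap(b)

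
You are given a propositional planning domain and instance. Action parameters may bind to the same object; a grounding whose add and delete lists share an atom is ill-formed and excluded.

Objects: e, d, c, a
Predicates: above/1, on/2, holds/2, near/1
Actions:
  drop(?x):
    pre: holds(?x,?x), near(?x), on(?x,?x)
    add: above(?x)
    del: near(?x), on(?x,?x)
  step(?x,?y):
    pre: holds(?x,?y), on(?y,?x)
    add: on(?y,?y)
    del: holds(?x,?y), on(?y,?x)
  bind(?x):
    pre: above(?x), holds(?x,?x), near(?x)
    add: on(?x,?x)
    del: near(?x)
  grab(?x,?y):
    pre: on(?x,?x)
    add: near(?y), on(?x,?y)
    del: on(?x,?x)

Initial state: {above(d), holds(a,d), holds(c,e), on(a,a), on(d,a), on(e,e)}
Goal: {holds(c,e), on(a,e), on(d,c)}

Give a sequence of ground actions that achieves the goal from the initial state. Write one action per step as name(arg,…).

step(a,d); grab(d,c); grab(a,e)

1. step(a,d)  →  {above(d), holds(c,e), on(a,a), on(d,d), on(e,e)}
2. grab(d,c)  →  {above(d), holds(c,e), near(c), on(a,a), on(d,c), on(e,e)}
3. grab(a,e)  →  {above(d), holds(c,e), near(c), near(e), on(a,e), on(d,c), on(e,e)}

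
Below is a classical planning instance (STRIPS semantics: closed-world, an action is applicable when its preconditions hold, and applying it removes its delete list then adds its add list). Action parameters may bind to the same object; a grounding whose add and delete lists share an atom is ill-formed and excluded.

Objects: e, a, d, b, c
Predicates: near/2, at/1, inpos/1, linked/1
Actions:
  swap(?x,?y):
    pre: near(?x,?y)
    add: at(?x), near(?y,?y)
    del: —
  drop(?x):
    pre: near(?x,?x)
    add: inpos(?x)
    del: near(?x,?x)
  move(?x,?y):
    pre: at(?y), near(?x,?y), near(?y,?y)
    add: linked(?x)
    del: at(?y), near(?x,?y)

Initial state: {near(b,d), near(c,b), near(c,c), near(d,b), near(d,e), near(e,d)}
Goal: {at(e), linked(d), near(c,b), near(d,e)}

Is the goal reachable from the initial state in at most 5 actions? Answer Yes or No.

1. swap(e,d)  →  {at(e), near(b,d), near(c,b), near(c,c), near(d,b), near(d,d), near(d,e), near(e,d)}
2. swap(d,e)  →  {at(d), at(e), near(b,d), near(c,b), near(c,c), near(d,b), near(d,d), near(d,e), near(e,d), near(e,e)}
3. move(d,d)  →  {at(e), linked(d), near(b,d), near(c,b), near(c,c), near(d,b), near(d,e), near(e,d), near(e,e)}
optimal plan length = 3; 3 ≤ 5

Yes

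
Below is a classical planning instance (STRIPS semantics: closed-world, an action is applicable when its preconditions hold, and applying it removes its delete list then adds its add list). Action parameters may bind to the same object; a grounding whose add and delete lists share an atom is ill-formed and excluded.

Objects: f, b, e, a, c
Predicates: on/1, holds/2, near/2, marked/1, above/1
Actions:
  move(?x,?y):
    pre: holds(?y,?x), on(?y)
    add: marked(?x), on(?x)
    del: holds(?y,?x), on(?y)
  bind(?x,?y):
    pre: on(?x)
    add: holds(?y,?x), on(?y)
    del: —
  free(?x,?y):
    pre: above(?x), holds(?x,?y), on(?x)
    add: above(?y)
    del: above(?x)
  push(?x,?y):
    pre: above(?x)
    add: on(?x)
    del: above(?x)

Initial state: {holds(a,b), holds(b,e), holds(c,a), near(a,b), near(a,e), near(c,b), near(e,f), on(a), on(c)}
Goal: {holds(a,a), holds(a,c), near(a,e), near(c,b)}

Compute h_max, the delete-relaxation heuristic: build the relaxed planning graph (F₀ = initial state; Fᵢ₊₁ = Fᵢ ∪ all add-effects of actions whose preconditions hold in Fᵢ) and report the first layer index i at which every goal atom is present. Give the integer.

1

F0 = init (9 atoms)
F1 = F0 ∪ {holds(a,a), holds(a,c), holds(b,a), holds(b,c), holds(c,c), holds(e,a), holds(e,c), holds(f,a), holds(f,c), marked(a), marked(b), on(b), on(e), on(f)}  (23 atoms)
goal ⊆ F1  ⇒  h_max = 1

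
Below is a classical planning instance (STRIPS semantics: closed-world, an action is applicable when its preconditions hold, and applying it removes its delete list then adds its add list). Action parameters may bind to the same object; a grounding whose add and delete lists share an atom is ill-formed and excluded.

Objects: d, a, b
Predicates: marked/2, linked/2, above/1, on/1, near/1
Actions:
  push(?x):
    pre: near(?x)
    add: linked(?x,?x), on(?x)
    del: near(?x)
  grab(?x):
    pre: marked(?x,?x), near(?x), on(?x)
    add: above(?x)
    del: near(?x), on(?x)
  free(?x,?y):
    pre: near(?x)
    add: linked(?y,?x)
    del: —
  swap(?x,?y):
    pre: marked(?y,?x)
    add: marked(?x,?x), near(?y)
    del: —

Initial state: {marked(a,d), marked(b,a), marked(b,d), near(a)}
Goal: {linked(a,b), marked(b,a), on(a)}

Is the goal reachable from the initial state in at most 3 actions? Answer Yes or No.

Yes

1. push(a)  →  {linked(a,a), marked(a,d), marked(b,a), marked(b,d), on(a)}
2. swap(d,b)  →  {linked(a,a), marked(a,d), marked(b,a), marked(b,d), marked(d,d), near(b), on(a)}
3. free(b,a)  →  {linked(a,a), linked(a,b), marked(a,d), marked(b,a), marked(b,d), marked(d,d), near(b), on(a)}
optimal plan length = 3; 3 ≤ 3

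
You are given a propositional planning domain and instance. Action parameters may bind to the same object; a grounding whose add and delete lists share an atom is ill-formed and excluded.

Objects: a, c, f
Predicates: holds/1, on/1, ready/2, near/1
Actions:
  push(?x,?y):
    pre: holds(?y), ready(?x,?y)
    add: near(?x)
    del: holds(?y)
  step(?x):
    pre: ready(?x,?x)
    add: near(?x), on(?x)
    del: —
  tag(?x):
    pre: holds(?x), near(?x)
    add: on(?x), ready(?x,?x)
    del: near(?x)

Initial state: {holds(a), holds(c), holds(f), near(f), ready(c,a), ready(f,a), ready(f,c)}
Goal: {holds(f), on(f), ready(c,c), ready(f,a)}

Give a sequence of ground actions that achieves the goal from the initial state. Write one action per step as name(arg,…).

1. push(c,a)  →  {holds(c), holds(f), near(c), near(f), ready(c,a), ready(f,a), ready(f,c)}
2. tag(c)  →  {holds(c), holds(f), near(f), on(c), ready(c,a), ready(c,c), ready(f,a), ready(f,c)}
3. tag(f)  →  {holds(c), holds(f), on(c), on(f), ready(c,a), ready(c,c), ready(f,a), ready(f,c), ready(f,f)}

push(c,a); tag(c); tag(f)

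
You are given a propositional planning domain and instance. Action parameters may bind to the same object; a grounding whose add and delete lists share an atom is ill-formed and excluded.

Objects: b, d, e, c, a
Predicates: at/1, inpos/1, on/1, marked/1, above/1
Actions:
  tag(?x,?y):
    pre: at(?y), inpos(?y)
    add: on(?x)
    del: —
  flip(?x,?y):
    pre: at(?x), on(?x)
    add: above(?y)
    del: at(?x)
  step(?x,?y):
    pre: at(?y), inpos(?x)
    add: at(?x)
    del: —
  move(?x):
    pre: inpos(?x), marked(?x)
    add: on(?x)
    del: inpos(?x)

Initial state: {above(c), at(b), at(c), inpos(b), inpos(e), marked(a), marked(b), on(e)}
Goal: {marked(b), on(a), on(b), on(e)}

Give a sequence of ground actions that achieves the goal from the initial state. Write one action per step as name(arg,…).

1. tag(b,b)  →  {above(c), at(b), at(c), inpos(b), inpos(e), marked(a), marked(b), on(b), on(e)}
2. tag(a,b)  →  {above(c), at(b), at(c), inpos(b), inpos(e), marked(a), marked(b), on(a), on(b), on(e)}

tag(b,b); tag(a,b)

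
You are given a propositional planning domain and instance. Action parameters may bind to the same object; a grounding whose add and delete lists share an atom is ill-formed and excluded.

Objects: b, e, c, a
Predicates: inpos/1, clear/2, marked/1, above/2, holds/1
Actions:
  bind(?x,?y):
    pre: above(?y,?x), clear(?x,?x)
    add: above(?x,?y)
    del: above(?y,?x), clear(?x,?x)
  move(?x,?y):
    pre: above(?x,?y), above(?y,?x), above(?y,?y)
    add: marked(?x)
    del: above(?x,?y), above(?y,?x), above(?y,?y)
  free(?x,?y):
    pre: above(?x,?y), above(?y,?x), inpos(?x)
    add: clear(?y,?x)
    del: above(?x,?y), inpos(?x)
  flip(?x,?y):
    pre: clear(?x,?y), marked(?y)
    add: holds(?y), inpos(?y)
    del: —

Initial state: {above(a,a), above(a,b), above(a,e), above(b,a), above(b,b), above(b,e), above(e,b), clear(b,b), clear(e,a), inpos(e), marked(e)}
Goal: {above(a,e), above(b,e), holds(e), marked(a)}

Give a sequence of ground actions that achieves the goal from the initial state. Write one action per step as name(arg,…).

1. move(a,b)  →  {above(a,a), above(a,e), above(b,e), above(e,b), clear(b,b), clear(e,a), inpos(e), marked(a), marked(e)}
2. free(e,b)  →  {above(a,a), above(a,e), above(b,e), clear(b,b), clear(b,e), clear(e,a), marked(a), marked(e)}
3. flip(b,e)  →  {above(a,a), above(a,e), above(b,e), clear(b,b), clear(b,e), clear(e,a), holds(e), inpos(e), marked(a), marked(e)}

move(a,b); free(e,b); flip(b,e)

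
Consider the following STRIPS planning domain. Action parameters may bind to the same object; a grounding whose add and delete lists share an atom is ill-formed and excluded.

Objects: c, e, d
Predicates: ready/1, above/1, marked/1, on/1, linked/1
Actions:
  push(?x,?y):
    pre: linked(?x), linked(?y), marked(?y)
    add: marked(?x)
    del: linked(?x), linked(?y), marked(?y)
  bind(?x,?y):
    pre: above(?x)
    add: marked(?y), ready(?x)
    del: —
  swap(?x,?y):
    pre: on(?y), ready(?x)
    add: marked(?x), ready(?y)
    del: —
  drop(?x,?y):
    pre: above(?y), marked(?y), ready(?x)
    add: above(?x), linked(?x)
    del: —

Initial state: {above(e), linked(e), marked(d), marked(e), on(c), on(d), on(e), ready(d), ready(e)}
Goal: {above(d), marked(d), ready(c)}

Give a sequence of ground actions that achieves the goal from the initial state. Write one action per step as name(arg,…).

1. swap(e,c)  →  {above(e), linked(e), marked(d), marked(e), on(c), on(d), on(e), ready(c), ready(d), ready(e)}
2. drop(d,e)  →  {above(d), above(e), linked(d), linked(e), marked(d), marked(e), on(c), on(d), on(e), ready(c), ready(d), ready(e)}

swap(e,c); drop(d,e)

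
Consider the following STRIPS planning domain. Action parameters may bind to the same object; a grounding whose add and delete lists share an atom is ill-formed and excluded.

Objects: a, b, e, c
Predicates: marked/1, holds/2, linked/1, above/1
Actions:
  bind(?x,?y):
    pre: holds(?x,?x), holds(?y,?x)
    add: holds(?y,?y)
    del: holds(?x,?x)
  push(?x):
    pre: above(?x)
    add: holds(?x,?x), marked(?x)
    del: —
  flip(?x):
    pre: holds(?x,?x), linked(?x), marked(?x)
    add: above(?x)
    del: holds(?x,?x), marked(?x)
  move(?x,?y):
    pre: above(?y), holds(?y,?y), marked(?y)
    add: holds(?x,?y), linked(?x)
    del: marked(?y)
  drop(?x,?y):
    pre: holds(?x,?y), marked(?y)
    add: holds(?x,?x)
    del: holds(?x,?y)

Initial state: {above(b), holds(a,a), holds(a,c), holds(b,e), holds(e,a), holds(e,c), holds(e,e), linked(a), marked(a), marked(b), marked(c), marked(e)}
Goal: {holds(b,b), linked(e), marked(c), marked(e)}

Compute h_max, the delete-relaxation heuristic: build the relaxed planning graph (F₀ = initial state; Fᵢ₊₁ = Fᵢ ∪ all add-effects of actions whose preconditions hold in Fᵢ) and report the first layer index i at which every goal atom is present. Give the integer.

2

F0 = init (12 atoms)
F1 = F0 ∪ {above(a), holds(b,b)}  (14 atoms)
F2 = F1 ∪ {holds(a,b), holds(b,a), holds(c,a), holds(c,b), holds(e,b), linked(b), linked(c), linked(e)}  (22 atoms)
goal ⊆ F2  ⇒  h_max = 2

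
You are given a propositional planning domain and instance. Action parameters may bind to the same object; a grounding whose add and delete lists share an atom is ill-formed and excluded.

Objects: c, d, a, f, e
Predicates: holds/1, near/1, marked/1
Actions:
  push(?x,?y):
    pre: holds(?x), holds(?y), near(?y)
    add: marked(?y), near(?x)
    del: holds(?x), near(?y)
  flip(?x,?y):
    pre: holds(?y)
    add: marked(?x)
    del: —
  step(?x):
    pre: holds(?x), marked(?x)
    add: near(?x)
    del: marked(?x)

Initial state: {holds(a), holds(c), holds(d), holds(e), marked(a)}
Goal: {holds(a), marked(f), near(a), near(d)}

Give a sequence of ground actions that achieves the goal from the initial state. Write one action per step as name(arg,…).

1. flip(d,c)  →  {holds(a), holds(c), holds(d), holds(e), marked(a), marked(d)}
2. flip(f,c)  →  {holds(a), holds(c), holds(d), holds(e), marked(a), marked(d), marked(f)}
3. step(d)  →  {holds(a), holds(c), holds(d), holds(e), marked(a), marked(f), near(d)}
4. step(a)  →  {holds(a), holds(c), holds(d), holds(e), marked(f), near(a), near(d)}

flip(d,c); flip(f,c); step(d); step(a)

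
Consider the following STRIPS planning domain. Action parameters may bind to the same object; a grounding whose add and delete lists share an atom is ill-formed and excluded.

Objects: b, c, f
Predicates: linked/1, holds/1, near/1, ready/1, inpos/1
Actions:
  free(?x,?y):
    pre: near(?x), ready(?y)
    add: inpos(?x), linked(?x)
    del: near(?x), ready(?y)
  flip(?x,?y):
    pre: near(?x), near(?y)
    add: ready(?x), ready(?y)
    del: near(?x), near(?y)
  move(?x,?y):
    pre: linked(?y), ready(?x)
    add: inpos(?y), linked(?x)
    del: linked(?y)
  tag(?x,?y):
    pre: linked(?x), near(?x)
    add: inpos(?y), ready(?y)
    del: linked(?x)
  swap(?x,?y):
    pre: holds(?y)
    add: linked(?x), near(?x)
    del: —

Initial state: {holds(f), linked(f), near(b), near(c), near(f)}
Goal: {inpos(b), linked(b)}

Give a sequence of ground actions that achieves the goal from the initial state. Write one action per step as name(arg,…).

flip(c,c); free(b,c)

1. flip(c,c)  →  {holds(f), linked(f), near(b), near(f), ready(c)}
2. free(b,c)  →  {holds(f), inpos(b), linked(b), linked(f), near(f)}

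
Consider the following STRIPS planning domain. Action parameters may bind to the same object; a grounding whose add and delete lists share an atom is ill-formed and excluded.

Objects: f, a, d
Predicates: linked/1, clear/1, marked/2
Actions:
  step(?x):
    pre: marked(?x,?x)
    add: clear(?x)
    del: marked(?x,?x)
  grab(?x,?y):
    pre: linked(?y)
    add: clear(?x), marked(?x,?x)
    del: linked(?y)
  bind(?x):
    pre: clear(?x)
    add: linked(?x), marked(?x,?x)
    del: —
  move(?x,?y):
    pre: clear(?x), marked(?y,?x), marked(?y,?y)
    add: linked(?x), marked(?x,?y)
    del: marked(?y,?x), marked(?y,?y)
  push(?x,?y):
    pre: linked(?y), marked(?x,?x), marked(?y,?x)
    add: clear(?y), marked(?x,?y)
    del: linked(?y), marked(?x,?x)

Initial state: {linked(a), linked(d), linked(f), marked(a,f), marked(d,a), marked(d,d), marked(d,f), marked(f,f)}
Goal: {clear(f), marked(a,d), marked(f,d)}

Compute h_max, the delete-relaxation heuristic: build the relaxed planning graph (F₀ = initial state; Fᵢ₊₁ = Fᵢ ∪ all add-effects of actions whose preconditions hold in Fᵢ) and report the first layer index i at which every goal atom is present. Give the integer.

2

F0 = init (8 atoms)
F1 = F0 ∪ {clear(a), clear(d), clear(f), marked(a,a), marked(f,a), marked(f,d)}  (14 atoms)
F2 = F1 ∪ {marked(a,d)}  (15 atoms)
goal ⊆ F2  ⇒  h_max = 2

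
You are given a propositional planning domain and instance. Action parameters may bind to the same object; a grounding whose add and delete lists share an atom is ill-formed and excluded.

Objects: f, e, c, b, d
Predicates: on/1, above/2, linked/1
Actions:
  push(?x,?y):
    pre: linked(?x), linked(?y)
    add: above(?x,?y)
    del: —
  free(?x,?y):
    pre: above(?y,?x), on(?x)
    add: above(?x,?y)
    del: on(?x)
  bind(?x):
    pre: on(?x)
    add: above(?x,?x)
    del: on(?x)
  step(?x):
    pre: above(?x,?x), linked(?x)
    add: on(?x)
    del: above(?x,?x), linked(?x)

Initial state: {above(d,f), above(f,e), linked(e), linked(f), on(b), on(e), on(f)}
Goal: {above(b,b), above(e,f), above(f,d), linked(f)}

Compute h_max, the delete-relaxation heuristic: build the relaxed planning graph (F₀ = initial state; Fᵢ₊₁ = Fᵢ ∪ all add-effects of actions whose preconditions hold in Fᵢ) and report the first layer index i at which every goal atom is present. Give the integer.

1

F0 = init (7 atoms)
F1 = F0 ∪ {above(b,b), above(e,e), above(e,f), above(f,d), above(f,f)}  (12 atoms)
goal ⊆ F1  ⇒  h_max = 1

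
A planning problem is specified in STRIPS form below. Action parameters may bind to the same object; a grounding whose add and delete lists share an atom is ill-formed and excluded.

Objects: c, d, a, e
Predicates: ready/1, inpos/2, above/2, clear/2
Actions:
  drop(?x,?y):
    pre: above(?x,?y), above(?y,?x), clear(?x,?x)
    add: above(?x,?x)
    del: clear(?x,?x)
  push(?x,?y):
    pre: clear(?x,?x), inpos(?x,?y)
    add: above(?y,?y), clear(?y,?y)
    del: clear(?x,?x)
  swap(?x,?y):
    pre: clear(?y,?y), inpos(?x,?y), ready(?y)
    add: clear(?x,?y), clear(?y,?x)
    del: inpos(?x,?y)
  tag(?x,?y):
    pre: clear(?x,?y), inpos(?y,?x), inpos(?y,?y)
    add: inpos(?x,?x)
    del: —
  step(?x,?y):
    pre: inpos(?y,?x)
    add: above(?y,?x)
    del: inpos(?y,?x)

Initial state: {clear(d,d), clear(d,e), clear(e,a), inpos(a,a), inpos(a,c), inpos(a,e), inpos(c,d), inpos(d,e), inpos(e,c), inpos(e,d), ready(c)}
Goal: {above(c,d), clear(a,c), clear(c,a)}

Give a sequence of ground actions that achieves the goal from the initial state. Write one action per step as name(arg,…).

push(d,e); push(e,c); swap(a,c); step(d,c)

1. push(d,e)  →  {above(e,e), clear(d,e), clear(e,a), clear(e,e), inpos(a,a), inpos(a,c), inpos(a,e), inpos(c,d), inpos(d,e), inpos(e,c), inpos(e,d), ready(c)}
2. push(e,c)  →  {above(c,c), above(e,e), clear(c,c), clear(d,e), clear(e,a), inpos(a,a), inpos(a,c), inpos(a,e), inpos(c,d), inpos(d,e), inpos(e,c), inpos(e,d), ready(c)}
3. swap(a,c)  →  {above(c,c), above(e,e), clear(a,c), clear(c,a), clear(c,c), clear(d,e), clear(e,a), inpos(a,a), inpos(a,e), inpos(c,d), inpos(d,e), inpos(e,c), inpos(e,d), ready(c)}
4. step(d,c)  →  {above(c,c), above(c,d), above(e,e), clear(a,c), clear(c,a), clear(c,c), clear(d,e), clear(e,a), inpos(a,a), inpos(a,e), inpos(d,e), inpos(e,c), inpos(e,d), ready(c)}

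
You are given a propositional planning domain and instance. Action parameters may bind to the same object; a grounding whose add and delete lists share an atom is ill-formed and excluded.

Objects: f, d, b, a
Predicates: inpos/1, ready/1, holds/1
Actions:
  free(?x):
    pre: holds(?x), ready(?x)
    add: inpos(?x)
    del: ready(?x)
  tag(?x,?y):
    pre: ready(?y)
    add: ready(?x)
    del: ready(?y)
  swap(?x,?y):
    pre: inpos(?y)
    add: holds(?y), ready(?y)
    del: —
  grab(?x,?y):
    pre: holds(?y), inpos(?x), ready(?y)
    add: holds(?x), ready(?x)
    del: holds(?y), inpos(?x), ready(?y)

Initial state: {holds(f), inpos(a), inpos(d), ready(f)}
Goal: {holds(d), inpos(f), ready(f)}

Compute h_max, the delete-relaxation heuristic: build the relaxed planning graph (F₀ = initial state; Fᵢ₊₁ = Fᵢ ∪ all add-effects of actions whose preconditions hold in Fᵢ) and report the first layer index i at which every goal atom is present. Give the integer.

1

F0 = init (4 atoms)
F1 = F0 ∪ {holds(a), holds(d), inpos(f), ready(a), ready(b), ready(d)}  (10 atoms)
goal ⊆ F1  ⇒  h_max = 1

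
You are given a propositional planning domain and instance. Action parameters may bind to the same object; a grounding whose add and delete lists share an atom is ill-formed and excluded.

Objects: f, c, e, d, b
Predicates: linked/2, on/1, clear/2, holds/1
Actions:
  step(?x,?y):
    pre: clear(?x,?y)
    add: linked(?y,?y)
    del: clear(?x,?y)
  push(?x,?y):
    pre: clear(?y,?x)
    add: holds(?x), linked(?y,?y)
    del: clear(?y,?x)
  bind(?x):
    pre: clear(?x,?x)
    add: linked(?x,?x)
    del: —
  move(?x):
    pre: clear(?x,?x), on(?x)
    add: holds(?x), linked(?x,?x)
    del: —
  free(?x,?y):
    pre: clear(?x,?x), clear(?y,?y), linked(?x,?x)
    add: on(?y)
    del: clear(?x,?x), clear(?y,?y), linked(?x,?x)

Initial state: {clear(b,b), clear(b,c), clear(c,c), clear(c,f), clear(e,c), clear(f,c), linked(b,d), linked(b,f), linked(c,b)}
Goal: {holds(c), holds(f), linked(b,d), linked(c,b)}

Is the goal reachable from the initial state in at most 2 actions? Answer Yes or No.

Yes

1. push(f,c)  →  {clear(b,b), clear(b,c), clear(c,c), clear(e,c), clear(f,c), holds(f), linked(b,d), linked(b,f), linked(c,b), linked(c,c)}
2. push(c,f)  →  {clear(b,b), clear(b,c), clear(c,c), clear(e,c), holds(c), holds(f), linked(b,d), linked(b,f), linked(c,b), linked(c,c), linked(f,f)}
optimal plan length = 2; 2 ≤ 2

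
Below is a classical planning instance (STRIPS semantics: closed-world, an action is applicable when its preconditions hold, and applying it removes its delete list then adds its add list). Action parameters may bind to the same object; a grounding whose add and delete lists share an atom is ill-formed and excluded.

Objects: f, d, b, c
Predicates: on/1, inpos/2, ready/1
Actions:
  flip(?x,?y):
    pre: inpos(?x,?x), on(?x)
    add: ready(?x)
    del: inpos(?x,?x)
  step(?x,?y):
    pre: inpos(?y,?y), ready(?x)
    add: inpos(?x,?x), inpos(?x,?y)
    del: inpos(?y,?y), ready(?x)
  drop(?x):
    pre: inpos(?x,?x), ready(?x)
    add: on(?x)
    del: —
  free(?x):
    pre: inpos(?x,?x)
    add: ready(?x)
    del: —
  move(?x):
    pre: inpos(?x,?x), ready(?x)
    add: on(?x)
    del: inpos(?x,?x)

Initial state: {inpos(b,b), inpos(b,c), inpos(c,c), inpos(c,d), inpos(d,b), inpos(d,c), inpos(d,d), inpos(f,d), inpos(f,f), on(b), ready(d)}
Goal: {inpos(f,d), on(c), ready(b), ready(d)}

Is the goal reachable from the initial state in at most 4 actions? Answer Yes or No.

1. flip(b,f)  →  {inpos(b,c), inpos(c,c), inpos(c,d), inpos(d,b), inpos(d,c), inpos(d,d), inpos(f,d), inpos(f,f), on(b), ready(b), ready(d)}
2. free(c)  →  {inpos(b,c), inpos(c,c), inpos(c,d), inpos(d,b), inpos(d,c), inpos(d,d), inpos(f,d), inpos(f,f), on(b), ready(b), ready(c), ready(d)}
3. drop(c)  →  {inpos(b,c), inpos(c,c), inpos(c,d), inpos(d,b), inpos(d,c), inpos(d,d), inpos(f,d), inpos(f,f), on(b), on(c), ready(b), ready(c), ready(d)}
optimal plan length = 3; 3 ≤ 4

Yes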